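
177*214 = 37878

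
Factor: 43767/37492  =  2^(-2 )*3^3*7^( -1 )*13^( - 1)*103^( - 1 ) * 1621^1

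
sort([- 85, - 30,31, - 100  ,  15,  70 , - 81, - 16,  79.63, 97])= [ - 100, - 85,  -  81, - 30, -16,15,31, 70, 79.63,97]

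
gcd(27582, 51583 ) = 1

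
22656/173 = 22656/173 = 130.96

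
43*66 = 2838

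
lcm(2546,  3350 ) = 63650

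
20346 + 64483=84829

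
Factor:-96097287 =-3^1*11^1  *  13^2*17231^1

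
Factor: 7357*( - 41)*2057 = - 7^1*11^2*17^1 * 41^1*1051^1 =- 620467309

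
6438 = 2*3219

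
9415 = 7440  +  1975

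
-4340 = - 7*620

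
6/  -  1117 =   -  1+1111/1117 = - 0.01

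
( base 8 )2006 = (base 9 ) 1364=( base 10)1030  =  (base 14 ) 538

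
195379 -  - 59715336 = 59910715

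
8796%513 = 75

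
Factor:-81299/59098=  - 2^ ( - 1)*13^(-1)*2273^( - 1 )*81299^1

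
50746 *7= 355222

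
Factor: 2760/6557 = 2^3*3^1*5^1*23^1*79^ ( - 1)*83^( - 1)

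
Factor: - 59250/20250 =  - 3^( - 3 )*79^1 = - 79/27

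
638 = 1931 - 1293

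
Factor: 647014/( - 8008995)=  - 2^1* 3^( - 1) * 5^(-1 )*61^( - 1 )*8753^(- 1 )* 323507^1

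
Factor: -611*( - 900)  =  549900 = 2^2*3^2 * 5^2*13^1 * 47^1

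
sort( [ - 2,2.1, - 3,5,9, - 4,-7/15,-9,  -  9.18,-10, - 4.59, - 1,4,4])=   [ - 10, - 9.18, - 9, - 4.59, - 4,-3, - 2, - 1, - 7/15, 2.1 , 4, 4,5,9 ] 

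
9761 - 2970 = 6791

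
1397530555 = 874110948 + 523419607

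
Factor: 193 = 193^1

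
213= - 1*( - 213 ) 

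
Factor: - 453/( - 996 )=151/332  =  2^( - 2 )*83^(- 1 )*151^1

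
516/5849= 516/5849 = 0.09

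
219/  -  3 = -73/1 = - 73.00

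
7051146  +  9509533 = 16560679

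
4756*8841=42047796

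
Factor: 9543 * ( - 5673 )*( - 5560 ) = 301004160840 = 2^3*3^2  *5^1*31^1*61^1*139^1*3181^1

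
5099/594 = 8 + 347/594=8.58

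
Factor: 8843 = 37^1*239^1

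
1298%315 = 38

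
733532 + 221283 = 954815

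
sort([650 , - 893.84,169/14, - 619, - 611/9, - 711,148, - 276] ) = [- 893.84,-711,  -  619, - 276, - 611/9,169/14,148, 650]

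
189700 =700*271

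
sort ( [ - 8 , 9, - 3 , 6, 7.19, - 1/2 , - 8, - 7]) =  [ - 8, - 8, - 7  , - 3, - 1/2, 6,7.19, 9]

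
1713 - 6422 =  - 4709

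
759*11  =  8349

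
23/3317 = 23/3317= 0.01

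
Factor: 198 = 2^1*3^2*11^1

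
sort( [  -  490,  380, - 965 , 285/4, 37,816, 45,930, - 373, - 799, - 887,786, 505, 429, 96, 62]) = [ - 965,-887, - 799, - 490, - 373, 37, 45,62,285/4,96, 380, 429, 505,786, 816, 930]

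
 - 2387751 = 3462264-5850015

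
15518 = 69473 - 53955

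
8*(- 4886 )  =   - 39088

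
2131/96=22+19/96 = 22.20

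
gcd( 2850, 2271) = 3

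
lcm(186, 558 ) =558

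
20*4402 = 88040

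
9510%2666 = 1512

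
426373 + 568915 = 995288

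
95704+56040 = 151744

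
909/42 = 21 + 9/14 = 21.64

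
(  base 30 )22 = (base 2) 111110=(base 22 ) 2I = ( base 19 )35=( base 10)62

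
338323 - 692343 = -354020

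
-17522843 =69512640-87035483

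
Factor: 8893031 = 7^1 * 1270433^1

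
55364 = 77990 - 22626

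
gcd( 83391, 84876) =33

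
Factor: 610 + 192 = 802 = 2^1*401^1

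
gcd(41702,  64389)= 1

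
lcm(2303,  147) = 6909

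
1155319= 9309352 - 8154033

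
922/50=461/25 = 18.44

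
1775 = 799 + 976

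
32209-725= 31484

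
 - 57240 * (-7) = 400680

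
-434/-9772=31/698 = 0.04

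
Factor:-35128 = -2^3*4391^1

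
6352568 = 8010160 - 1657592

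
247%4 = 3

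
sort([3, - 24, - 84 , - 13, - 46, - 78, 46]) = [ - 84, - 78, -46,  -  24, - 13, 3, 46] 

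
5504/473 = 128/11 = 11.64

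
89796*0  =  0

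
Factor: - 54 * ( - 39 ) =2106 = 2^1*3^4*13^1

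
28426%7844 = 4894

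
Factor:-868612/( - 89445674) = 434306/44722837 = 2^1*37^1 *5869^1* 44722837^( - 1)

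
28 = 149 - 121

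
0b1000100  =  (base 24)2k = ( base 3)2112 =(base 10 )68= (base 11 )62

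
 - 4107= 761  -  4868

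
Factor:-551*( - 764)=2^2*19^1*29^1*191^1= 420964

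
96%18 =6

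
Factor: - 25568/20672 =-47/38 = - 2^( - 1) * 19^( - 1)*47^1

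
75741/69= 25247/23  =  1097.70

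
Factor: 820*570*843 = 394018200 = 2^3*3^2*5^2*19^1*41^1*281^1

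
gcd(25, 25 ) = 25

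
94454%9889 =5453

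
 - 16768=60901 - 77669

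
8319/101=82 + 37/101 = 82.37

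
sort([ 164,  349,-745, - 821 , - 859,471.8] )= [  -  859, - 821 , - 745,164,349, 471.8] 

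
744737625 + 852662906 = 1597400531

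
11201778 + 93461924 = 104663702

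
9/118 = 9/118 =0.08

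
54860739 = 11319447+43541292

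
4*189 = 756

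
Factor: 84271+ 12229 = 2^2*5^3 * 193^1 =96500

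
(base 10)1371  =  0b10101011011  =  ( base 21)326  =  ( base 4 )111123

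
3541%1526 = 489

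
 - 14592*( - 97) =1415424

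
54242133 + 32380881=86623014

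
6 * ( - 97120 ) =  - 582720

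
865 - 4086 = - 3221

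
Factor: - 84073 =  - 11^1*7643^1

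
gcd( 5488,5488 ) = 5488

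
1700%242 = 6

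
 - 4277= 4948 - 9225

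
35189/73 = 482  +  3/73 =482.04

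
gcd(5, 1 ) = 1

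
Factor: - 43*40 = -1720 = -2^3*5^1*43^1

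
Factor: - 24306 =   -  2^1*3^1*4051^1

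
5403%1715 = 258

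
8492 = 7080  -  -1412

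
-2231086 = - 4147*538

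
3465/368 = 3465/368= 9.42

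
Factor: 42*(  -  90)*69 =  - 260820 = - 2^2 * 3^4*5^1 * 7^1*23^1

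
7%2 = 1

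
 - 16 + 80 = 64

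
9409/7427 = 1 + 1982/7427 = 1.27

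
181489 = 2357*77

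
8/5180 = 2/1295 = 0.00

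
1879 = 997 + 882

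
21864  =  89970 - 68106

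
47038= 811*58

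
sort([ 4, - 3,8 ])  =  [-3, 4, 8] 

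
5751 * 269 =1547019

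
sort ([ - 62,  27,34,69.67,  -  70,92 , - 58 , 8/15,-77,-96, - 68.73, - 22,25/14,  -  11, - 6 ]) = [ - 96,- 77, - 70,- 68.73, - 62,-58, - 22, -11 , - 6,8/15, 25/14, 27, 34,69.67, 92] 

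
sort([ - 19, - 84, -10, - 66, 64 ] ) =[ - 84,- 66,  -  19, - 10, 64]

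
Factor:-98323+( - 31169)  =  - 129492 =- 2^2 * 3^3*11^1 * 109^1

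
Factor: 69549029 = 11^1*6322639^1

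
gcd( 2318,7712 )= 2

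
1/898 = 1/898 = 0.00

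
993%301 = 90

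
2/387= 2/387 = 0.01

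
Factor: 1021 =1021^1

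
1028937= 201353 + 827584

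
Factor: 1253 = 7^1*179^1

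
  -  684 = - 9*76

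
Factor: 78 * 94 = 2^2*3^1 * 13^1*47^1 = 7332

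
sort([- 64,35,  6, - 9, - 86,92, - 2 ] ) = [ - 86, - 64,-9,-2 , 6, 35,92] 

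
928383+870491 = 1798874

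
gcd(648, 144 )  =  72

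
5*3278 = 16390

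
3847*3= 11541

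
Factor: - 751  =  -751^1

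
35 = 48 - 13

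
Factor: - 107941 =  - 107941^1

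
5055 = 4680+375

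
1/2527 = 1/2527=0.00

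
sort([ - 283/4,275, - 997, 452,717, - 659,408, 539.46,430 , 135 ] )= [ - 997, - 659, - 283/4,135, 275, 408 , 430 , 452,539.46,  717 ]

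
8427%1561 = 622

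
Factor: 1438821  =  3^2*159869^1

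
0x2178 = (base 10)8568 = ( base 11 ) 648a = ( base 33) 7sl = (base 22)hfa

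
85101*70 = 5957070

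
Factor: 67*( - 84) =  - 2^2*3^1 *7^1*67^1 =-5628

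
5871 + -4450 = 1421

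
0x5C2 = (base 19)41b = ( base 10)1474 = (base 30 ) 1J4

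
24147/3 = 8049 = 8049.00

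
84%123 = 84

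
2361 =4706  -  2345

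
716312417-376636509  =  339675908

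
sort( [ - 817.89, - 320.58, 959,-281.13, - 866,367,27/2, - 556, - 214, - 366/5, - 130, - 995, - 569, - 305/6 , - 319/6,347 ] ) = [ - 995, - 866 , - 817.89, - 569,-556, - 320.58,-281.13,- 214, - 130,  -  366/5 , - 319/6, - 305/6,27/2,347, 367,959]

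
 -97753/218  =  -97753/218 = - 448.41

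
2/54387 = 2/54387 = 0.00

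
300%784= 300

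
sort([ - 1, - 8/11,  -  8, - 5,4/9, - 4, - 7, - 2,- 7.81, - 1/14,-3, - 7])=[ - 8 ,-7.81, - 7, - 7, - 5, - 4,-3,-2, - 1,-8/11,-1/14,4/9] 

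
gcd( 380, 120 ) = 20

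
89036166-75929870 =13106296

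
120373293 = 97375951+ 22997342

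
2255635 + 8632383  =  10888018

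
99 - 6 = 93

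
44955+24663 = 69618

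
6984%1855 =1419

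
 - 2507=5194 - 7701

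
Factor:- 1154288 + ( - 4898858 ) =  - 2^1*11^2* 25013^1 = -6053146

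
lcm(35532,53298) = 106596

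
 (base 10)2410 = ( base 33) 271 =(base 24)44a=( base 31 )2fn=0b100101101010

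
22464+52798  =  75262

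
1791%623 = 545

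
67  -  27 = 40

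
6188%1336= 844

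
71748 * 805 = 57757140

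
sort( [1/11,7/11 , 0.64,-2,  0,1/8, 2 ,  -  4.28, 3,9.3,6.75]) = [- 4.28, - 2,0, 1/11, 1/8,7/11,0.64,2,3, 6.75,9.3]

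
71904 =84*856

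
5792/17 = 340 + 12/17=340.71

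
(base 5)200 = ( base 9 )55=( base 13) 3B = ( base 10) 50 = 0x32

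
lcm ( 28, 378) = 756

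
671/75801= 61/6891 = 0.01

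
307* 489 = 150123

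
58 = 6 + 52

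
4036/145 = 4036/145= 27.83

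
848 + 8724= 9572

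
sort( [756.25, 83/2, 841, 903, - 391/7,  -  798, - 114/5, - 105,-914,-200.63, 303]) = [ - 914, - 798,  -  200.63, - 105,  -  391/7,  -  114/5, 83/2,303  ,  756.25, 841,903 ]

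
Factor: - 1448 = - 2^3 *181^1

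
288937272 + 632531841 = 921469113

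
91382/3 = 30460+ 2/3 = 30460.67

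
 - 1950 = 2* ( - 975)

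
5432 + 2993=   8425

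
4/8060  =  1/2015 =0.00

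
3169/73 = 3169/73  =  43.41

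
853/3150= 853/3150 = 0.27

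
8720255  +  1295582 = 10015837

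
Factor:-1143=-3^2*127^1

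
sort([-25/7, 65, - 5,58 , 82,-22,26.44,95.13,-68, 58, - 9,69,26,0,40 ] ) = [-68, - 22, - 9,-5,-25/7,0,26,26.44,40, 58,58,65,69,82,95.13 ] 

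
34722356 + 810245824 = 844968180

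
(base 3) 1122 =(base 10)44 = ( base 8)54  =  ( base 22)20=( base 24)1K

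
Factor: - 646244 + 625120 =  - 2^2 * 5281^1 = -  21124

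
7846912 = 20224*388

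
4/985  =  4/985 = 0.00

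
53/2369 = 53/2369= 0.02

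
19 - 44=  -  25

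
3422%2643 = 779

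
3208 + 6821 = 10029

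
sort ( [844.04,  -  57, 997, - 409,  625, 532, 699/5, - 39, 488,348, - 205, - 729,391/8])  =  [  -  729,-409, - 205, - 57, - 39, 391/8, 699/5, 348, 488, 532, 625, 844.04, 997]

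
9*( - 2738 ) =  - 24642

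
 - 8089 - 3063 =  - 11152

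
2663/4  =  2663/4 =665.75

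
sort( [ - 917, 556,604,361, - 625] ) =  [ - 917 , - 625, 361, 556, 604]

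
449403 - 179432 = 269971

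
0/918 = 0 = 0.00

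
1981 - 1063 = 918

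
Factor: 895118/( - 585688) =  - 447559/292844 = -2^( - 2) * 7^1*17^1*179^( - 1) * 409^(-1)*3761^1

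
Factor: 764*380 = 290320 = 2^4 * 5^1*19^1 *191^1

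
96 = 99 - 3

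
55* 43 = 2365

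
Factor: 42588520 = 2^3*5^1*13^1*81901^1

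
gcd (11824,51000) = 8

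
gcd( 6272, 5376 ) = 896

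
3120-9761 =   -  6641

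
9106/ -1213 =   -  9106/1213 = - 7.51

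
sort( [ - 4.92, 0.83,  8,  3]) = [ - 4.92 , 0.83, 3,  8 ] 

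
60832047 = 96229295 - 35397248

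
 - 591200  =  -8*73900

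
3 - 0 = 3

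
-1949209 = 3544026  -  5493235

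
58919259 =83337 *707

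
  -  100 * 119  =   - 11900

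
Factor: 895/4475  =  5^(-1) = 1/5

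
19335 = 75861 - 56526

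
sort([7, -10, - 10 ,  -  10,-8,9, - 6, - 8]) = [-10,-10, - 10, - 8,-8, - 6,7,9]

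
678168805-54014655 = 624154150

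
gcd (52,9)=1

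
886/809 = 886/809  =  1.10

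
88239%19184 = 11503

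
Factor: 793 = 13^1 * 61^1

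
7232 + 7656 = 14888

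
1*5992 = 5992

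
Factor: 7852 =2^2*13^1*151^1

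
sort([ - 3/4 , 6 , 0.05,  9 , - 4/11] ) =[ - 3/4, - 4/11, 0.05, 6 , 9] 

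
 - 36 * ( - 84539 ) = 3043404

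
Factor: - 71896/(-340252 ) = 86/407=2^1*11^( - 1)*37^ ( - 1)*43^1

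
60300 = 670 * 90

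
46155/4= 11538 + 3/4 = 11538.75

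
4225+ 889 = 5114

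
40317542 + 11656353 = 51973895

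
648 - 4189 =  - 3541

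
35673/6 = 11891/2 = 5945.50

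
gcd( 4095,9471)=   21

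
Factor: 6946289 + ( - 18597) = 2^2 *23^1*257^1*293^1=6927692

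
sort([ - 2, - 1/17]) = [ -2, - 1/17 ]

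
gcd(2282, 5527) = 1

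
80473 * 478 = 38466094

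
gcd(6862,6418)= 2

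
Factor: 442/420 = 2^(  -  1)*3^( - 1)*5^(- 1)*7^( - 1)*13^1 * 17^1 = 221/210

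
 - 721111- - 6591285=5870174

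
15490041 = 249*62209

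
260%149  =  111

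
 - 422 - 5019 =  - 5441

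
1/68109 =1/68109 =0.00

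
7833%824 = 417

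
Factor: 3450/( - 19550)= - 3^1 *17^( - 1 )=-3/17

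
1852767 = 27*68621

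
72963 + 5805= 78768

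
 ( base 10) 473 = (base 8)731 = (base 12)335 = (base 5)3343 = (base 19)15H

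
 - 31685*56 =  - 1774360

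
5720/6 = 2860/3 = 953.33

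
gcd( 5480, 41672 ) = 8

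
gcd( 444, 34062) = 6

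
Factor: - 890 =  - 2^1*5^1 *89^1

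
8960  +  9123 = 18083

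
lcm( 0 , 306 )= 0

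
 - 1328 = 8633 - 9961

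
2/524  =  1/262 = 0.00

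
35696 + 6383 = 42079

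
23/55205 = 23/55205  =  0.00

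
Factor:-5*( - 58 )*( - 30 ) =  -2^2*3^1*5^2*29^1 = - 8700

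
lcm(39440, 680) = 39440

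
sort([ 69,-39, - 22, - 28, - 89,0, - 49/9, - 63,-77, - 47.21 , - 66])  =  [ -89, - 77 , - 66,-63, - 47.21, - 39, - 28, - 22, - 49/9, 0, 69 ]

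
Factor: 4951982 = 2^1*7^1*29^1*12197^1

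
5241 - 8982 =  - 3741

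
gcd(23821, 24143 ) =7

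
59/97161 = 59/97161=0.00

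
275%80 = 35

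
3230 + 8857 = 12087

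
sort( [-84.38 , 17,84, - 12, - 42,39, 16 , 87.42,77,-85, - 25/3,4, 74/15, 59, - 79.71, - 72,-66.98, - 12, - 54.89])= [ - 85,  -  84.38, - 79.71, - 72, - 66.98, - 54.89, - 42, - 12, - 12, - 25/3,4, 74/15,  16 , 17, 39,  59,77, 84 , 87.42 ]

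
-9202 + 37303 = 28101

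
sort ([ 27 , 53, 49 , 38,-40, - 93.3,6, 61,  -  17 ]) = [ - 93.3, -40, - 17, 6, 27,38,49, 53, 61] 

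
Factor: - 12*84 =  - 1008 =- 2^4*3^2*7^1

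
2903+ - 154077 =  - 151174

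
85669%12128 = 773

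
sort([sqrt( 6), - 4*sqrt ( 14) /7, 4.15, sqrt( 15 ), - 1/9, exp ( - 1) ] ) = [ - 4*sqrt(14)/7, - 1/9, exp ( - 1), sqrt( 6), sqrt(15), 4.15] 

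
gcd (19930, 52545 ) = 5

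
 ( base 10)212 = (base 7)422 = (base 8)324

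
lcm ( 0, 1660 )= 0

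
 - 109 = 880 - 989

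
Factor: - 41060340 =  - 2^2*3^2*5^1*228113^1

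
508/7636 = 127/1909 = 0.07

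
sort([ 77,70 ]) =[70, 77 ] 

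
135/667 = 135/667 = 0.20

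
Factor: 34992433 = 7^1*19^1* 263101^1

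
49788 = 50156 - 368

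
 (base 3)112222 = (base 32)CK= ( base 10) 404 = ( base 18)148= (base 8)624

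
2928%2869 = 59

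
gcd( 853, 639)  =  1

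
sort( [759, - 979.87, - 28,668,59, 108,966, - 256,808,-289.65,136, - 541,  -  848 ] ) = [ - 979.87, -848, - 541, - 289.65, - 256, - 28,59,108, 136,668,759, 808,966 ] 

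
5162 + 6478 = 11640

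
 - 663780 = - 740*897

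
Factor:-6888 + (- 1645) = - 8533 = -7^1*23^1*53^1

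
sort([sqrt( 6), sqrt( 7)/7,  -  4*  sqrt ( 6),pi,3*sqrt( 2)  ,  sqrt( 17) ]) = [-4 * sqrt( 6),  sqrt(7) /7, sqrt( 6),pi,sqrt(17),3*sqrt ( 2 ) ]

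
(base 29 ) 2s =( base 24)3E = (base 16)56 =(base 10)86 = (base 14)62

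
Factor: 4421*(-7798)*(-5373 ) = 185233949334 =2^1*3^3*7^1 * 199^1*557^1*4421^1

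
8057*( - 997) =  - 8032829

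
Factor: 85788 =2^2*3^2 * 2383^1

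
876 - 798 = 78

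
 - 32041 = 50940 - 82981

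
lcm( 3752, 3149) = 176344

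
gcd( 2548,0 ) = 2548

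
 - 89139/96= - 29713/32 = - 928.53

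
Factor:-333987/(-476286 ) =683/974= 2^( - 1 )*487^(-1)*683^1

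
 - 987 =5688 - 6675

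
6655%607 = 585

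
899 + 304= 1203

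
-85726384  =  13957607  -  99683991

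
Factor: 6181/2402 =2^(-1 )*7^1  *  883^1*1201^( - 1 ) 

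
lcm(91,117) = 819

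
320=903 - 583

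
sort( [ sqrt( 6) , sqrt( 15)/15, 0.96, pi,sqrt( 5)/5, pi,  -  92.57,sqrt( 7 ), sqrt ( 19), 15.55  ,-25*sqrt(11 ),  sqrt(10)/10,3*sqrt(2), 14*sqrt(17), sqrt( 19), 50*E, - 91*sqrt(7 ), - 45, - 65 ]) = [ - 91*sqrt(7), - 92.57, -25*sqrt ( 11),- 65,-45, sqrt( 15)/15, sqrt(10)/10,sqrt(5)/5 , 0.96, sqrt(6 ), sqrt(7), pi, pi,3*sqrt(2),sqrt(19), sqrt(19),15.55,14*sqrt(17 ), 50*E ] 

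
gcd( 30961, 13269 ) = 4423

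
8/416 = 1/52  =  0.02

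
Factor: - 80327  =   - 13^1*37^1*167^1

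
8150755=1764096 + 6386659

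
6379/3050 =6379/3050=2.09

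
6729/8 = 841+1/8 = 841.12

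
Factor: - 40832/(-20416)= 2= 2^1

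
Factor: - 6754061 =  - 2221^1*3041^1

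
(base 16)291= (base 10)657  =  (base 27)O9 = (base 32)kh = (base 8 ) 1221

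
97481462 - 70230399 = 27251063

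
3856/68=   56 + 12/17=   56.71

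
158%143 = 15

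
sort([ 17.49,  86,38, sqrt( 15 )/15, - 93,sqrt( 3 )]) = [ -93,sqrt( 15)/15, sqrt(3 ), 17.49,38,86]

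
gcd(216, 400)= 8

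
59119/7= 59119/7=8445.57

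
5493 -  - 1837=7330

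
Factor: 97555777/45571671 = 3^( - 2)*11^1* 19^( - 1 )*23^( - 1)*43^1*11587^(- 1 )*206249^1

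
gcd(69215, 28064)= 1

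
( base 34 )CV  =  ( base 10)439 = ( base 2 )110110111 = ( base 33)da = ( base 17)18E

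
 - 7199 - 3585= -10784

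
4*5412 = 21648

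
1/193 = 1/193 = 0.01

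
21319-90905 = -69586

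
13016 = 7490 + 5526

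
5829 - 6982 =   -  1153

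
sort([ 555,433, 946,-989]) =[- 989,433,555, 946] 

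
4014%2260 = 1754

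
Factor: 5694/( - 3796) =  - 3/2 = - 2^( - 1 )*3^1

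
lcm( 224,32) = 224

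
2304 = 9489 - 7185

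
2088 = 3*696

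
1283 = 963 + 320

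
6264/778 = 8 +20/389 = 8.05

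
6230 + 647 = 6877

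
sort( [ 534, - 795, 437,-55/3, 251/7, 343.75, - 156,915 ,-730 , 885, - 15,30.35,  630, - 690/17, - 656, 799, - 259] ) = [ - 795, - 730, - 656,-259,-156,-690/17,- 55/3 , - 15, 30.35, 251/7, 343.75, 437, 534, 630, 799,885,915] 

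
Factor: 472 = 2^3*59^1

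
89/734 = 89/734= 0.12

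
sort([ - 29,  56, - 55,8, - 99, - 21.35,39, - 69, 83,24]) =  [-99, - 69 , - 55, - 29, - 21.35 , 8,24,39,  56,83]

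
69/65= 69/65 = 1.06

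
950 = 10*95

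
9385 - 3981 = 5404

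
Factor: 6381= 3^2*709^1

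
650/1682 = 325/841  =  0.39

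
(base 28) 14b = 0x38B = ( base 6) 4111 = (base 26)18N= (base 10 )907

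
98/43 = 98/43 = 2.28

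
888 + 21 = 909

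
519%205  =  109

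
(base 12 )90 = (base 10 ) 108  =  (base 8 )154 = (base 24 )4c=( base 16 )6c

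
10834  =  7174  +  3660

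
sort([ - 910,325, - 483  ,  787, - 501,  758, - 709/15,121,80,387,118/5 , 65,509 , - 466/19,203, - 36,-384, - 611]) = [ - 910 , - 611, - 501, - 483, - 384, - 709/15, - 36,-466/19, 118/5,65,80, 121, 203,  325,387,509 , 758 , 787] 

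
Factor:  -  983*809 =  - 795247=- 809^1*983^1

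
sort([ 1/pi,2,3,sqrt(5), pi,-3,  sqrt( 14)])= [-3, 1/pi,2, sqrt (5 ), 3, pi,sqrt (14)]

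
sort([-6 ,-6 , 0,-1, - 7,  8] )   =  [ - 7,- 6, - 6, - 1,0,8 ] 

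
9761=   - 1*( - 9761)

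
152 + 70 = 222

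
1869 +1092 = 2961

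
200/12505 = 40/2501= 0.02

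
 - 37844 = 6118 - 43962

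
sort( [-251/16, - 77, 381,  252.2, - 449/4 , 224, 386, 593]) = [-449/4,  -  77,  -  251/16,224, 252.2, 381,  386,593] 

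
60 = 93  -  33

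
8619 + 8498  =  17117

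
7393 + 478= 7871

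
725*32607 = 23640075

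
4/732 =1/183 = 0.01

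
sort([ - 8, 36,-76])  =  [ - 76, - 8,36 ]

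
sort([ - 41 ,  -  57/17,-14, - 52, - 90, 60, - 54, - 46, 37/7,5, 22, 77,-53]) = [ - 90, - 54, - 53, - 52, - 46, - 41, - 14, - 57/17, 5, 37/7, 22, 60, 77]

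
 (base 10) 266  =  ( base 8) 412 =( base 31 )8I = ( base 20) D6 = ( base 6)1122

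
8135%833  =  638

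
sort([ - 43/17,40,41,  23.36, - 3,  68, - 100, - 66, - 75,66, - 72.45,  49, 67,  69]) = [-100, - 75, - 72.45, - 66, - 3,  -  43/17,23.36,40,41,49,66,  67,  68, 69]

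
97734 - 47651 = 50083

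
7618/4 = 3809/2 = 1904.50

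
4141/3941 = 4141/3941 = 1.05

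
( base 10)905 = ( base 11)753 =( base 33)re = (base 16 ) 389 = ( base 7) 2432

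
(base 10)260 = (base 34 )7M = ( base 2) 100000100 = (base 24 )ak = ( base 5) 2020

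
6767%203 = 68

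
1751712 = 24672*71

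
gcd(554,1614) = 2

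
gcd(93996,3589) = 1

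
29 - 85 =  - 56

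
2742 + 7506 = 10248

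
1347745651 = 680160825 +667584826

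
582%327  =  255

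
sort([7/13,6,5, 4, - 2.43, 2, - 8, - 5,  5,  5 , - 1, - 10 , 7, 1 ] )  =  [-10, - 8,-5, - 2.43,  -  1,  7/13, 1, 2,4, 5, 5, 5,6, 7] 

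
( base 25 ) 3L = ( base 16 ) 60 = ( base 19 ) 51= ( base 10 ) 96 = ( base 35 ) 2Q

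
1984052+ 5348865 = 7332917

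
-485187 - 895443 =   -  1380630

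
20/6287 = 20/6287 = 0.00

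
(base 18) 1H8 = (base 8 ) 1176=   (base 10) 638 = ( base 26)oe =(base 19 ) 1EB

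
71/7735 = 71/7735 = 0.01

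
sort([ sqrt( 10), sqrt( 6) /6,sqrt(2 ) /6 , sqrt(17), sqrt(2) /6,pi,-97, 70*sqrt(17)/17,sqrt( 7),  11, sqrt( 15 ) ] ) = [ - 97,sqrt(2) /6,sqrt ( 2 ) /6, sqrt(6) /6,  sqrt (7), pi, sqrt(10),sqrt(15 ), sqrt( 17),11, 70 * sqrt( 17) /17] 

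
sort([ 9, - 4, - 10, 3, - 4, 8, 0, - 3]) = [ - 10, - 4, - 4, - 3,  0,3, 8,9]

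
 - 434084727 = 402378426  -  836463153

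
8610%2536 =1002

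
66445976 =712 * 93323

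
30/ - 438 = -1 + 68/73=- 0.07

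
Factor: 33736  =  2^3*4217^1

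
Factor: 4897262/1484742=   2448631/742371  =  3^( - 1)*7^( - 1)*23^(-1 )*29^( - 1)*53^( - 1)*2448631^1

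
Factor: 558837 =3^2 * 31^1*2003^1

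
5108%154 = 26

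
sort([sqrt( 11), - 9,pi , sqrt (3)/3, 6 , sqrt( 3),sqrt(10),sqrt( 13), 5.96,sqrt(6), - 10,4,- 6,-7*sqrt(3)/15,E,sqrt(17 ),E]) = [-10, - 9, - 6,-7 *sqrt(3 )/15, sqrt (3) /3, sqrt( 3),sqrt( 6), E, E, pi,sqrt( 10), sqrt(11),sqrt( 13) , 4,sqrt(17 ),5.96, 6]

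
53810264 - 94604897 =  - 40794633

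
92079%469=155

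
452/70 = 6 + 16/35 = 6.46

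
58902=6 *9817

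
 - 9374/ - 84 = 111+ 25/42 = 111.60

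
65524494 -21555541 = 43968953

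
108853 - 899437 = -790584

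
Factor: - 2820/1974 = - 10/7 = -2^1*5^1*7^( - 1 ) 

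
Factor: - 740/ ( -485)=2^2  *  37^1  *  97^( - 1)  =  148/97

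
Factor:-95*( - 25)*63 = 149625 = 3^2*5^3*7^1 * 19^1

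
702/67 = 10 + 32/67= 10.48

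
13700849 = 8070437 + 5630412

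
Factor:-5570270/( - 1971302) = 2785135/985651=5^1*193^( - 1 ) * 5107^(-1 )*557027^1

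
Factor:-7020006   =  -2^1*3^1*7^1*19^2*463^1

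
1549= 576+973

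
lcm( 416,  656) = 17056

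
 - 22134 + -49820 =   -  71954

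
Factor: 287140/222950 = 2^1 * 5^( - 1)*7^( - 1 )*13^(  -  1 ) * 293^1 = 586/455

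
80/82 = 40/41  =  0.98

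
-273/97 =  - 273/97 =-2.81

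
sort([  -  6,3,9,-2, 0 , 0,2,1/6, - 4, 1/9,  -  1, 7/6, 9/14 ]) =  [ - 6, - 4,-2, - 1, 0,0,1/9, 1/6, 9/14,7/6,2, 3,  9]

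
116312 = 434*268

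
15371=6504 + 8867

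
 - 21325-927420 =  - 948745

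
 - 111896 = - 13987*8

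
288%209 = 79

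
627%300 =27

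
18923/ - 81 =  - 234 + 31/81 = - 233.62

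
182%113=69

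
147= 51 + 96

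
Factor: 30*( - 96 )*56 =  - 161280 = - 2^9*3^2*5^1*7^1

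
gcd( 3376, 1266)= 422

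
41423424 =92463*448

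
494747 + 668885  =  1163632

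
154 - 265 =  - 111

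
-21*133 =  -2793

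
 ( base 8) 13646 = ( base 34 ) 582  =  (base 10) 6054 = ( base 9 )8266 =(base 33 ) 5if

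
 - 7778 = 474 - 8252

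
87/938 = 87/938 = 0.09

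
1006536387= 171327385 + 835209002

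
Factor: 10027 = 37^1*271^1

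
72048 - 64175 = 7873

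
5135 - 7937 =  - 2802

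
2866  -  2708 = 158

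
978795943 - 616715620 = 362080323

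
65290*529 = 34538410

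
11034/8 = 1379 + 1/4 = 1379.25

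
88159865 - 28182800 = 59977065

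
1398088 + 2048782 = 3446870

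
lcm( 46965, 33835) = 3146655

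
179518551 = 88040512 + 91478039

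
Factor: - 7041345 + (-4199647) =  - 2^5*7^2*67^1*107^1 = - 11240992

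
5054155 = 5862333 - 808178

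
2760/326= 8 + 76/163 = 8.47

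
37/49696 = 37/49696 = 0.00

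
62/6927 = 62/6927 = 0.01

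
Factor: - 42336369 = -3^2*107^1*43963^1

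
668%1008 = 668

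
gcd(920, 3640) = 40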